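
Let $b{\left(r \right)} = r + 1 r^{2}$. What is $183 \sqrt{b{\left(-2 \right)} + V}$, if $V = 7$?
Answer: $549$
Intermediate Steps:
$b{\left(r \right)} = r + r^{2}$
$183 \sqrt{b{\left(-2 \right)} + V} = 183 \sqrt{- 2 \left(1 - 2\right) + 7} = 183 \sqrt{\left(-2\right) \left(-1\right) + 7} = 183 \sqrt{2 + 7} = 183 \sqrt{9} = 183 \cdot 3 = 549$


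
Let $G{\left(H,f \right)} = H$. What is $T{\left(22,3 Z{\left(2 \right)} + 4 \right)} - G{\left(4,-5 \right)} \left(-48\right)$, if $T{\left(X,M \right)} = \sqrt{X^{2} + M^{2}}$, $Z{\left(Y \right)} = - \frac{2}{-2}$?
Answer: $192 + \sqrt{533} \approx 215.09$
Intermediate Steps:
$Z{\left(Y \right)} = 1$ ($Z{\left(Y \right)} = \left(-2\right) \left(- \frac{1}{2}\right) = 1$)
$T{\left(X,M \right)} = \sqrt{M^{2} + X^{2}}$
$T{\left(22,3 Z{\left(2 \right)} + 4 \right)} - G{\left(4,-5 \right)} \left(-48\right) = \sqrt{\left(3 \cdot 1 + 4\right)^{2} + 22^{2}} - 4 \left(-48\right) = \sqrt{\left(3 + 4\right)^{2} + 484} - -192 = \sqrt{7^{2} + 484} + 192 = \sqrt{49 + 484} + 192 = \sqrt{533} + 192 = 192 + \sqrt{533}$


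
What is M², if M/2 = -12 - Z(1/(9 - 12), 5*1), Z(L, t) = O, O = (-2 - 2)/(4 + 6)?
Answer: 13456/25 ≈ 538.24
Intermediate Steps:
O = -⅖ (O = -4/10 = -4*⅒ = -⅖ ≈ -0.40000)
Z(L, t) = -⅖
M = -116/5 (M = 2*(-12 - 1*(-⅖)) = 2*(-12 + ⅖) = 2*(-58/5) = -116/5 ≈ -23.200)
M² = (-116/5)² = 13456/25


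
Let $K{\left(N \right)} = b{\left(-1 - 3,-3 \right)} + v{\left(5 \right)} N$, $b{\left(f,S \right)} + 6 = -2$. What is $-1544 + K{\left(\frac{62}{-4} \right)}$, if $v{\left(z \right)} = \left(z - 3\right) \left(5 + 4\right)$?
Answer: $-1831$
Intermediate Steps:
$v{\left(z \right)} = -27 + 9 z$ ($v{\left(z \right)} = \left(-3 + z\right) 9 = -27 + 9 z$)
$b{\left(f,S \right)} = -8$ ($b{\left(f,S \right)} = -6 - 2 = -8$)
$K{\left(N \right)} = -8 + 18 N$ ($K{\left(N \right)} = -8 + \left(-27 + 9 \cdot 5\right) N = -8 + \left(-27 + 45\right) N = -8 + 18 N$)
$-1544 + K{\left(\frac{62}{-4} \right)} = -1544 + \left(-8 + 18 \frac{62}{-4}\right) = -1544 + \left(-8 + 18 \cdot 62 \left(- \frac{1}{4}\right)\right) = -1544 + \left(-8 + 18 \left(- \frac{31}{2}\right)\right) = -1544 - 287 = -1831$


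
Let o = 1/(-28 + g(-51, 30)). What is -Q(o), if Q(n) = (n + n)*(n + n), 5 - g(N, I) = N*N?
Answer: -1/1721344 ≈ -5.8094e-7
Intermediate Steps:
g(N, I) = 5 - N² (g(N, I) = 5 - N*N = 5 - N²)
o = -1/2624 (o = 1/(-28 + (5 - 1*(-51)²)) = 1/(-28 + (5 - 1*2601)) = 1/(-28 + (5 - 2601)) = 1/(-28 - 2596) = 1/(-2624) = -1/2624 ≈ -0.00038110)
Q(n) = 4*n² (Q(n) = (2*n)*(2*n) = 4*n²)
-Q(o) = -4*(-1/2624)² = -4/6885376 = -1*1/1721344 = -1/1721344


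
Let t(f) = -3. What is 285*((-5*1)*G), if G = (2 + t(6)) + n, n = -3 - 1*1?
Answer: 7125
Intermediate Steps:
n = -4 (n = -3 - 1 = -4)
G = -5 (G = (2 - 3) - 4 = -1 - 4 = -5)
285*((-5*1)*G) = 285*(-5*1*(-5)) = 285*(-5*(-5)) = 285*25 = 7125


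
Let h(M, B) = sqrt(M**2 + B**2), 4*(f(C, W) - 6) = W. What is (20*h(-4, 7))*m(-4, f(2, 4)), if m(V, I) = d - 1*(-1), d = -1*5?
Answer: -80*sqrt(65) ≈ -644.98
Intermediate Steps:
f(C, W) = 6 + W/4
d = -5
m(V, I) = -4 (m(V, I) = -5 - 1*(-1) = -5 + 1 = -4)
h(M, B) = sqrt(B**2 + M**2)
(20*h(-4, 7))*m(-4, f(2, 4)) = (20*sqrt(7**2 + (-4)**2))*(-4) = (20*sqrt(49 + 16))*(-4) = (20*sqrt(65))*(-4) = -80*sqrt(65)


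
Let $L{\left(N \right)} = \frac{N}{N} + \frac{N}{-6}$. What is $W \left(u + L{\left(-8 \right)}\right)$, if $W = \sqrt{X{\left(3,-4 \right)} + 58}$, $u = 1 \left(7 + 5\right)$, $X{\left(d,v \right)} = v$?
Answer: $43 \sqrt{6} \approx 105.33$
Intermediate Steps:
$L{\left(N \right)} = 1 - \frac{N}{6}$ ($L{\left(N \right)} = 1 + N \left(- \frac{1}{6}\right) = 1 - \frac{N}{6}$)
$u = 12$ ($u = 1 \cdot 12 = 12$)
$W = 3 \sqrt{6}$ ($W = \sqrt{-4 + 58} = \sqrt{54} = 3 \sqrt{6} \approx 7.3485$)
$W \left(u + L{\left(-8 \right)}\right) = 3 \sqrt{6} \left(12 + \left(1 - - \frac{4}{3}\right)\right) = 3 \sqrt{6} \left(12 + \left(1 + \frac{4}{3}\right)\right) = 3 \sqrt{6} \left(12 + \frac{7}{3}\right) = 3 \sqrt{6} \cdot \frac{43}{3} = 43 \sqrt{6}$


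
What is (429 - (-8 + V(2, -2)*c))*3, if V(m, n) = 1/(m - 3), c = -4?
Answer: 1299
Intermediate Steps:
V(m, n) = 1/(-3 + m)
(429 - (-8 + V(2, -2)*c))*3 = (429 - (-8 - 4/(-3 + 2)))*3 = (429 - (-8 - 4/(-1)))*3 = (429 - (-8 - 1*(-4)))*3 = (429 - (-8 + 4))*3 = (429 - 1*(-4))*3 = (429 + 4)*3 = 433*3 = 1299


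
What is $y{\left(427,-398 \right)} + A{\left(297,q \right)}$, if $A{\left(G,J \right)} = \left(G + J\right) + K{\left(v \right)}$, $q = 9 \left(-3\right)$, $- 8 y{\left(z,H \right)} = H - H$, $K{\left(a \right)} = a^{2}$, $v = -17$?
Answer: $559$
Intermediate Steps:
$y{\left(z,H \right)} = 0$ ($y{\left(z,H \right)} = - \frac{H - H}{8} = \left(- \frac{1}{8}\right) 0 = 0$)
$q = -27$
$A{\left(G,J \right)} = 289 + G + J$ ($A{\left(G,J \right)} = \left(G + J\right) + \left(-17\right)^{2} = \left(G + J\right) + 289 = 289 + G + J$)
$y{\left(427,-398 \right)} + A{\left(297,q \right)} = 0 + \left(289 + 297 - 27\right) = 0 + 559 = 559$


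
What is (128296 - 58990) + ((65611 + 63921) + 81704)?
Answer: 280542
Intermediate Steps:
(128296 - 58990) + ((65611 + 63921) + 81704) = 69306 + (129532 + 81704) = 69306 + 211236 = 280542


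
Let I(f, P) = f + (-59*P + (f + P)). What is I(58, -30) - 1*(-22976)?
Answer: 24832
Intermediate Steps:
I(f, P) = -58*P + 2*f (I(f, P) = f + (-59*P + (P + f)) = f + (f - 58*P) = -58*P + 2*f)
I(58, -30) - 1*(-22976) = (-58*(-30) + 2*58) - 1*(-22976) = (1740 + 116) + 22976 = 1856 + 22976 = 24832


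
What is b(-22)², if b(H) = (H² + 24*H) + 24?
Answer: 400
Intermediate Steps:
b(H) = 24 + H² + 24*H
b(-22)² = (24 + (-22)² + 24*(-22))² = (24 + 484 - 528)² = (-20)² = 400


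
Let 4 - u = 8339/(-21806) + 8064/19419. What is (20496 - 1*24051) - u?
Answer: -502349060861/141150238 ≈ -3559.0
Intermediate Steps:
u = 559964771/141150238 (u = 4 - (8339/(-21806) + 8064/19419) = 4 - (8339*(-1/21806) + 8064*(1/19419)) = 4 - (-8339/21806 + 2688/6473) = 4 - 1*4636181/141150238 = 4 - 4636181/141150238 = 559964771/141150238 ≈ 3.9672)
(20496 - 1*24051) - u = (20496 - 1*24051) - 1*559964771/141150238 = (20496 - 24051) - 559964771/141150238 = -3555 - 559964771/141150238 = -502349060861/141150238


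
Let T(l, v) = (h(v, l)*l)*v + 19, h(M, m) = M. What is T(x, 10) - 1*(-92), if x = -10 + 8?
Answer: -89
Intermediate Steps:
x = -2
T(l, v) = 19 + l*v² (T(l, v) = (v*l)*v + 19 = (l*v)*v + 19 = l*v² + 19 = 19 + l*v²)
T(x, 10) - 1*(-92) = (19 - 2*10²) - 1*(-92) = (19 - 2*100) + 92 = (19 - 200) + 92 = -181 + 92 = -89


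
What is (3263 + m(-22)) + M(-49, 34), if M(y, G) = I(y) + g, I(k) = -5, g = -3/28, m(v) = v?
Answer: 90605/28 ≈ 3235.9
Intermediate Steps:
g = -3/28 (g = -3*1/28 = -3/28 ≈ -0.10714)
M(y, G) = -143/28 (M(y, G) = -5 - 3/28 = -143/28)
(3263 + m(-22)) + M(-49, 34) = (3263 - 22) - 143/28 = 3241 - 143/28 = 90605/28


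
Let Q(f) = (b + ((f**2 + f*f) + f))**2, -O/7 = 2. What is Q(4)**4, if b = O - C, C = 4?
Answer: 11019960576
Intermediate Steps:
O = -14 (O = -7*2 = -14)
b = -18 (b = -14 - 1*4 = -14 - 4 = -18)
Q(f) = (-18 + f + 2*f**2)**2 (Q(f) = (-18 + ((f**2 + f*f) + f))**2 = (-18 + ((f**2 + f**2) + f))**2 = (-18 + (2*f**2 + f))**2 = (-18 + (f + 2*f**2))**2 = (-18 + f + 2*f**2)**2)
Q(4)**4 = ((-18 + 4 + 2*4**2)**2)**4 = ((-18 + 4 + 2*16)**2)**4 = ((-18 + 4 + 32)**2)**4 = (18**2)**4 = 324**4 = 11019960576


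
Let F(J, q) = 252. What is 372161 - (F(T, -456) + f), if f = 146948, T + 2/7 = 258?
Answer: 224961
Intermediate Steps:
T = 1804/7 (T = -2/7 + 258 = 1804/7 ≈ 257.71)
372161 - (F(T, -456) + f) = 372161 - (252 + 146948) = 372161 - 1*147200 = 372161 - 147200 = 224961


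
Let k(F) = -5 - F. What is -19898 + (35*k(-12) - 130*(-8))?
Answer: -18613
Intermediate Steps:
-19898 + (35*k(-12) - 130*(-8)) = -19898 + (35*(-5 - 1*(-12)) - 130*(-8)) = -19898 + (35*(-5 + 12) + 1040) = -19898 + (35*7 + 1040) = -19898 + (245 + 1040) = -19898 + 1285 = -18613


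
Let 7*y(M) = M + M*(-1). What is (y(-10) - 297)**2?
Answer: 88209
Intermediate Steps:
y(M) = 0 (y(M) = (M + M*(-1))/7 = (M - M)/7 = (1/7)*0 = 0)
(y(-10) - 297)**2 = (0 - 297)**2 = (-297)**2 = 88209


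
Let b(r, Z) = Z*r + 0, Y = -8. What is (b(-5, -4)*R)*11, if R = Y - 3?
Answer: -2420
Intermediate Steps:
b(r, Z) = Z*r
R = -11 (R = -8 - 3 = -11)
(b(-5, -4)*R)*11 = (-4*(-5)*(-11))*11 = (20*(-11))*11 = -220*11 = -2420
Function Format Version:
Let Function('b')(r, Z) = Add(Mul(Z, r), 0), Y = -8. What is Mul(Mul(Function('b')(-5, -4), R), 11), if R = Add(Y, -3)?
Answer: -2420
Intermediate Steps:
Function('b')(r, Z) = Mul(Z, r)
R = -11 (R = Add(-8, -3) = -11)
Mul(Mul(Function('b')(-5, -4), R), 11) = Mul(Mul(Mul(-4, -5), -11), 11) = Mul(Mul(20, -11), 11) = Mul(-220, 11) = -2420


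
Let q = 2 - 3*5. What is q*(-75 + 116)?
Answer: -533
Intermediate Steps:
q = -13 (q = 2 - 15 = -13)
q*(-75 + 116) = -13*(-75 + 116) = -13*41 = -533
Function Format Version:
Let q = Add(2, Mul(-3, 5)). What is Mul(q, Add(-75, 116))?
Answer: -533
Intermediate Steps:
q = -13 (q = Add(2, -15) = -13)
Mul(q, Add(-75, 116)) = Mul(-13, Add(-75, 116)) = Mul(-13, 41) = -533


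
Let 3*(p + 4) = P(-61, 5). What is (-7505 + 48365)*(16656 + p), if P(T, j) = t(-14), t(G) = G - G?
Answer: 680400720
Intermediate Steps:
t(G) = 0
P(T, j) = 0
p = -4 (p = -4 + (⅓)*0 = -4 + 0 = -4)
(-7505 + 48365)*(16656 + p) = (-7505 + 48365)*(16656 - 4) = 40860*16652 = 680400720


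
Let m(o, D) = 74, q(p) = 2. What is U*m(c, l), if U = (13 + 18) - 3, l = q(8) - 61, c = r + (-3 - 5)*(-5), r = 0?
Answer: 2072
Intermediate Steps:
c = 40 (c = 0 + (-3 - 5)*(-5) = 0 - 8*(-5) = 0 + 40 = 40)
l = -59 (l = 2 - 61 = -59)
U = 28 (U = 31 - 3 = 28)
U*m(c, l) = 28*74 = 2072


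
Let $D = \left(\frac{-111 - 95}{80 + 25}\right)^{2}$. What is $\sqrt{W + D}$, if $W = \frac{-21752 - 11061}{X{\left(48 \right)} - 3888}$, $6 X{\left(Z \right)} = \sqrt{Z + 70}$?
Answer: $\frac{\sqrt{3160526958 - 42436 \sqrt{118}}}{105 \sqrt{23328 - \sqrt{118}}} \approx 3.5061$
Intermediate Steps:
$X{\left(Z \right)} = \frac{\sqrt{70 + Z}}{6}$ ($X{\left(Z \right)} = \frac{\sqrt{Z + 70}}{6} = \frac{\sqrt{70 + Z}}{6}$)
$W = - \frac{32813}{-3888 + \frac{\sqrt{118}}{6}}$ ($W = \frac{-21752 - 11061}{\frac{\sqrt{70 + 48}}{6} - 3888} = - \frac{32813}{\frac{\sqrt{118}}{6} - 3888} = - \frac{32813}{-3888 + \frac{\sqrt{118}}{6}} \approx 8.4435$)
$D = \frac{42436}{11025}$ ($D = \left(- \frac{206}{105}\right)^{2} = \frac{42436}{11025} \approx 3.8491$)
$\sqrt{W + D} = \sqrt{\left(\frac{2296384992}{272097733} + \frac{98439 \sqrt{118}}{272097733}\right) + \frac{42436}{11025}} = \sqrt{\frac{36864383934388}{2999877506325} + \frac{98439 \sqrt{118}}{272097733}}$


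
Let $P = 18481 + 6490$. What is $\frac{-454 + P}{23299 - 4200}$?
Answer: $\frac{24517}{19099} \approx 1.2837$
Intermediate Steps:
$P = 24971$
$\frac{-454 + P}{23299 - 4200} = \frac{-454 + 24971}{23299 - 4200} = \frac{24517}{19099}$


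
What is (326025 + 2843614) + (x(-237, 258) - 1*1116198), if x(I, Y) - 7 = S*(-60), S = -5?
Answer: 2053748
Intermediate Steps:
x(I, Y) = 307 (x(I, Y) = 7 - 5*(-60) = 7 + 300 = 307)
(326025 + 2843614) + (x(-237, 258) - 1*1116198) = (326025 + 2843614) + (307 - 1*1116198) = 3169639 + (307 - 1116198) = 3169639 - 1115891 = 2053748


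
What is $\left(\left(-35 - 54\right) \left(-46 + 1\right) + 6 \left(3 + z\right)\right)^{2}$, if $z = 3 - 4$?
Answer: $16136289$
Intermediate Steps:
$z = -1$ ($z = 3 - 4 = -1$)
$\left(\left(-35 - 54\right) \left(-46 + 1\right) + 6 \left(3 + z\right)\right)^{2} = \left(\left(-35 - 54\right) \left(-46 + 1\right) + 6 \left(3 - 1\right)\right)^{2} = \left(\left(-89\right) \left(-45\right) + 6 \cdot 2\right)^{2} = \left(4005 + 12\right)^{2} = 4017^{2} = 16136289$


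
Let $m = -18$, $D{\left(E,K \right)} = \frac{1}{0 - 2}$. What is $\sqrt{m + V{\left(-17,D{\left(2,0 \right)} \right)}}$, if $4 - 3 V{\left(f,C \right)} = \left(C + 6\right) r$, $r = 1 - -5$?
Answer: $\frac{i \sqrt{249}}{3} \approx 5.2599 i$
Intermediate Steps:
$r = 6$ ($r = 1 + 5 = 6$)
$D{\left(E,K \right)} = - \frac{1}{2}$ ($D{\left(E,K \right)} = \frac{1}{-2} = - \frac{1}{2}$)
$V{\left(f,C \right)} = - \frac{32}{3} - 2 C$ ($V{\left(f,C \right)} = \frac{4}{3} - \frac{\left(C + 6\right) 6}{3} = \frac{4}{3} - \frac{\left(6 + C\right) 6}{3} = \frac{4}{3} - \frac{36 + 6 C}{3} = \frac{4}{3} - \left(12 + 2 C\right) = - \frac{32}{3} - 2 C$)
$\sqrt{m + V{\left(-17,D{\left(2,0 \right)} \right)}} = \sqrt{-18 - \frac{29}{3}} = \sqrt{- \frac{83}{3}} = \frac{i \sqrt{249}}{3}$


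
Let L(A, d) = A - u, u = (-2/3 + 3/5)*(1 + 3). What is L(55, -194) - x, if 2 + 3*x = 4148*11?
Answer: -75767/5 ≈ -15153.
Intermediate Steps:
x = 45626/3 (x = -2/3 + (4148*11)/3 = -2/3 + (1/3)*45628 = -2/3 + 45628/3 = 45626/3 ≈ 15209.)
u = -4/15 (u = (-2*1/3 + 3*(1/5))*4 = (-2/3 + 3/5)*4 = -1/15*4 = -4/15 ≈ -0.26667)
L(A, d) = 4/15 + A (L(A, d) = A - 1*(-4/15) = A + 4/15 = 4/15 + A)
L(55, -194) - x = (4/15 + 55) - 1*45626/3 = 829/15 - 45626/3 = -75767/5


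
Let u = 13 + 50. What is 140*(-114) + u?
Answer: -15897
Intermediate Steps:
u = 63
140*(-114) + u = 140*(-114) + 63 = -15960 + 63 = -15897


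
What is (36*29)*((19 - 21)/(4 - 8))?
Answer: 522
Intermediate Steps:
(36*29)*((19 - 21)/(4 - 8)) = 1044*(-2/(-4)) = 1044*(-2*(-1/4)) = 1044*(1/2) = 522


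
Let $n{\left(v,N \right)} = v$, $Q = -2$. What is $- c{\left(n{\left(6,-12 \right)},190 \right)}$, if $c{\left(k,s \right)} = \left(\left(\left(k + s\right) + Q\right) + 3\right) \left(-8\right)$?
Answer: $1576$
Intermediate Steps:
$c{\left(k,s \right)} = -8 - 8 k - 8 s$ ($c{\left(k,s \right)} = \left(\left(\left(k + s\right) - 2\right) + 3\right) \left(-8\right) = \left(\left(-2 + k + s\right) + 3\right) \left(-8\right) = \left(1 + k + s\right) \left(-8\right) = -8 - 8 k - 8 s$)
$- c{\left(n{\left(6,-12 \right)},190 \right)} = - (-8 - 48 - 1520) = \left(-1\right) \left(-1576\right) = 1576$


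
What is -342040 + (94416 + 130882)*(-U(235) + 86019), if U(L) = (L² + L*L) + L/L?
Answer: -5504822776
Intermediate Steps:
U(L) = 1 + 2*L² (U(L) = (L² + L²) + 1 = 2*L² + 1 = 1 + 2*L²)
-342040 + (94416 + 130882)*(-U(235) + 86019) = -342040 + (94416 + 130882)*(-(1 + 2*235²) + 86019) = -342040 + 225298*(-(1 + 2*55225) + 86019) = -342040 + 225298*(-(1 + 110450) + 86019) = -342040 + 225298*(-1*110451 + 86019) = -342040 + 225298*(-110451 + 86019) = -342040 + 225298*(-24432) = -342040 - 5504480736 = -5504822776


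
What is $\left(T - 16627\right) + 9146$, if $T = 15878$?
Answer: $8397$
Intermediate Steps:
$\left(T - 16627\right) + 9146 = \left(15878 - 16627\right) + 9146 = -749 + 9146 = 8397$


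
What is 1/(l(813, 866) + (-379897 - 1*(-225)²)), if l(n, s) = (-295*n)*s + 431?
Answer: -1/208127201 ≈ -4.8048e-9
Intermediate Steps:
l(n, s) = 431 - 295*n*s (l(n, s) = -295*n*s + 431 = 431 - 295*n*s)
1/(l(813, 866) + (-379897 - 1*(-225)²)) = 1/((431 - 295*813*866) + (-379897 - 1*(-225)²)) = 1/((431 - 207697110) + (-379897 - 1*50625)) = 1/(-207696679 + (-379897 - 50625)) = 1/(-207696679 - 430522) = 1/(-208127201) = -1/208127201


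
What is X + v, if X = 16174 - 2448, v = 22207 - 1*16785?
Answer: 19148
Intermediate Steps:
v = 5422 (v = 22207 - 16785 = 5422)
X = 13726
X + v = 13726 + 5422 = 19148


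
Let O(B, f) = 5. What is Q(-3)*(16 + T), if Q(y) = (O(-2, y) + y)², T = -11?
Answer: 20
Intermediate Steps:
Q(y) = (5 + y)²
Q(-3)*(16 + T) = (5 - 3)²*(16 - 11) = 2²*5 = 4*5 = 20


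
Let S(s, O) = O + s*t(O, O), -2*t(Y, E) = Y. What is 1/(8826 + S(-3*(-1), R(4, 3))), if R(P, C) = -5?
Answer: 2/17657 ≈ 0.00011327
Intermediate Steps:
t(Y, E) = -Y/2
S(s, O) = O - O*s/2 (S(s, O) = O + s*(-O/2) = O - O*s/2)
1/(8826 + S(-3*(-1), R(4, 3))) = 1/(8826 + (1/2)*(-5)*(2 - (-3)*(-1))) = 1/(8826 + (1/2)*(-5)*(2 - 1*3)) = 1/(8826 + (1/2)*(-5)*(2 - 3)) = 1/(8826 + (1/2)*(-5)*(-1)) = 1/(8826 + 5/2) = 1/(17657/2) = 2/17657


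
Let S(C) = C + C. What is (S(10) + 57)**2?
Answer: 5929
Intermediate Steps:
S(C) = 2*C
(S(10) + 57)**2 = (2*10 + 57)**2 = (20 + 57)**2 = 77**2 = 5929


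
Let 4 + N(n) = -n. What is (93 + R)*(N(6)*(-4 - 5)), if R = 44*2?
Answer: 16290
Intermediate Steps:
N(n) = -4 - n
R = 88
(93 + R)*(N(6)*(-4 - 5)) = (93 + 88)*((-4 - 1*6)*(-4 - 5)) = 181*((-4 - 6)*(-9)) = 181*(-10*(-9)) = 181*90 = 16290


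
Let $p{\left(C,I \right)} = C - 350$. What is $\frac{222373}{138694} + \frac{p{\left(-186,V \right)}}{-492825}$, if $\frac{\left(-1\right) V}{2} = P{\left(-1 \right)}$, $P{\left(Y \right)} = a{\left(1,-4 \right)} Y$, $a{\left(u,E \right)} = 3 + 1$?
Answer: $\frac{109665313709}{68351870550} \approx 1.6044$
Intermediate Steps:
$a{\left(u,E \right)} = 4$
$P{\left(Y \right)} = 4 Y$
$V = 8$ ($V = - 2 \cdot 4 \left(-1\right) = \left(-2\right) \left(-4\right) = 8$)
$p{\left(C,I \right)} = -350 + C$
$\frac{222373}{138694} + \frac{p{\left(-186,V \right)}}{-492825} = \frac{222373}{138694} + \frac{-350 - 186}{-492825} = 222373 \cdot \frac{1}{138694} - - \frac{536}{492825} = \frac{222373}{138694} + \frac{536}{492825} = \frac{109665313709}{68351870550}$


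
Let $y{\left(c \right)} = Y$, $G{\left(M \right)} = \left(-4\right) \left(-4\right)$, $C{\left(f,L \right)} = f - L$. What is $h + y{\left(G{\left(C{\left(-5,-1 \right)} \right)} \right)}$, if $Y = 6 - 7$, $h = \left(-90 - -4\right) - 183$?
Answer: $-270$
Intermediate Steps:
$G{\left(M \right)} = 16$
$h = -269$ ($h = \left(-90 + 4\right) - 183 = -86 - 183 = -269$)
$Y = -1$
$y{\left(c \right)} = -1$
$h + y{\left(G{\left(C{\left(-5,-1 \right)} \right)} \right)} = -269 - 1 = -270$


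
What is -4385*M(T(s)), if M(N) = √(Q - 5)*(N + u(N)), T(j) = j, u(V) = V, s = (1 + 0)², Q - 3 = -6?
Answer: -17540*I*√2 ≈ -24805.0*I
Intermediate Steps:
Q = -3 (Q = 3 - 6 = -3)
s = 1 (s = 1² = 1)
M(N) = 4*I*N*√2 (M(N) = √(-3 - 5)*(N + N) = √(-8)*(2*N) = (2*I*√2)*(2*N) = 4*I*N*√2)
-4385*M(T(s)) = -17540*I*√2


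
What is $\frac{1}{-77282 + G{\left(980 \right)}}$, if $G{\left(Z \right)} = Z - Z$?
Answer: $- \frac{1}{77282} \approx -1.294 \cdot 10^{-5}$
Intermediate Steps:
$G{\left(Z \right)} = 0$
$\frac{1}{-77282 + G{\left(980 \right)}} = \frac{1}{-77282 + 0} = \frac{1}{-77282} = - \frac{1}{77282}$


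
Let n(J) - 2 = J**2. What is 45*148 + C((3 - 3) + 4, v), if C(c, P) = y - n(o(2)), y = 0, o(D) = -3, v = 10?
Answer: 6649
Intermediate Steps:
n(J) = 2 + J**2
C(c, P) = -11 (C(c, P) = 0 - (2 + (-3)**2) = 0 - (2 + 9) = 0 - 1*11 = 0 - 11 = -11)
45*148 + C((3 - 3) + 4, v) = 45*148 - 11 = 6660 - 11 = 6649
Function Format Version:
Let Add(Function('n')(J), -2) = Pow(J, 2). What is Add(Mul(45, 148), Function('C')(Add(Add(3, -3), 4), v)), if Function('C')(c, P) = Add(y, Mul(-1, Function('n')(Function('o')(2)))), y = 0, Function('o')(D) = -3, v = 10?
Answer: 6649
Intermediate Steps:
Function('n')(J) = Add(2, Pow(J, 2))
Function('C')(c, P) = -11 (Function('C')(c, P) = Add(0, Mul(-1, Add(2, Pow(-3, 2)))) = Add(0, Mul(-1, Add(2, 9))) = Add(0, Mul(-1, 11)) = Add(0, -11) = -11)
Add(Mul(45, 148), Function('C')(Add(Add(3, -3), 4), v)) = Add(Mul(45, 148), -11) = Add(6660, -11) = 6649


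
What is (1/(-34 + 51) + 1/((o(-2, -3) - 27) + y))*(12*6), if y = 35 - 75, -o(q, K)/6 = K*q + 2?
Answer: 7056/1955 ≈ 3.6092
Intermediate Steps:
o(q, K) = -12 - 6*K*q (o(q, K) = -6*(K*q + 2) = -6*(2 + K*q) = -12 - 6*K*q)
y = -40
(1/(-34 + 51) + 1/((o(-2, -3) - 27) + y))*(12*6) = (1/(-34 + 51) + 1/(((-12 - 6*(-3)*(-2)) - 27) - 40))*(12*6) = (1/17 + 1/(((-12 - 36) - 27) - 40))*72 = (1/17 + 1/((-48 - 27) - 40))*72 = (1/17 + 1/(-75 - 40))*72 = (1/17 + 1/(-115))*72 = (1/17 - 1/115)*72 = (98/1955)*72 = 7056/1955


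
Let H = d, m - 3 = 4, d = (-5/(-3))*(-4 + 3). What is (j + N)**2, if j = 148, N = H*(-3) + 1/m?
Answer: 1149184/49 ≈ 23453.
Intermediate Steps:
d = -5/3 (d = -5*(-1/3)*(-1) = (5/3)*(-1) = -5/3 ≈ -1.6667)
m = 7 (m = 3 + 4 = 7)
H = -5/3 ≈ -1.6667
N = 36/7 (N = -5/3*(-3) + 1/7 = 5 + 1/7 = 36/7 ≈ 5.1429)
(j + N)**2 = (148 + 36/7)**2 = (1072/7)**2 = 1149184/49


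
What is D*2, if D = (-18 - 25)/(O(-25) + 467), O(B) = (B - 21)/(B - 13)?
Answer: -817/4448 ≈ -0.18368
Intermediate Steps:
O(B) = (-21 + B)/(-13 + B)
D = -817/8896 (D = (-18 - 25)/((-21 - 25)/(-13 - 25) + 467) = -43/(-46/(-38) + 467) = -43/(-1/38*(-46) + 467) = -43/(23/19 + 467) = -43/8896/19 = -43*19/8896 = -817/8896 ≈ -0.091839)
D*2 = -817/8896*2 = -817/4448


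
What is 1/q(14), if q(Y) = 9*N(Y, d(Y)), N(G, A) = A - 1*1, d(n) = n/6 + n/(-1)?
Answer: -1/114 ≈ -0.0087719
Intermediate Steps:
d(n) = -5*n/6 (d(n) = n*(⅙) + n*(-1) = n/6 - n = -5*n/6)
N(G, A) = -1 + A (N(G, A) = A - 1 = -1 + A)
q(Y) = -9 - 15*Y/2 (q(Y) = 9*(-1 - 5*Y/6) = -9 - 15*Y/2)
1/q(14) = 1/(-9 - 15/2*14) = 1/(-9 - 105) = 1/(-114) = -1/114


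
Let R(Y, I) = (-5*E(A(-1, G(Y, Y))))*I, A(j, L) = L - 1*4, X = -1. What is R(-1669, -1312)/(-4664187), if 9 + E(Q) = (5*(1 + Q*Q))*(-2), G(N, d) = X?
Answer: 1764640/4664187 ≈ 0.37834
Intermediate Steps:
G(N, d) = -1
A(j, L) = -4 + L (A(j, L) = L - 4 = -4 + L)
E(Q) = -19 - 10*Q**2 (E(Q) = -9 + (5*(1 + Q*Q))*(-2) = -9 + (5*(1 + Q**2))*(-2) = -9 + (5 + 5*Q**2)*(-2) = -9 + (-10 - 10*Q**2) = -19 - 10*Q**2)
R(Y, I) = 1345*I (R(Y, I) = (-5*(-19 - 10*(-4 - 1)**2))*I = (-5*(-19 - 10*(-5)**2))*I = (-5*(-19 - 10*25))*I = (-5*(-19 - 250))*I = (-5*(-269))*I = 1345*I)
R(-1669, -1312)/(-4664187) = (1345*(-1312))/(-4664187) = -1764640*(-1/4664187) = 1764640/4664187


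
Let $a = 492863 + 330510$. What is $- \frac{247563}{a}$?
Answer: $- \frac{247563}{823373} \approx -0.30067$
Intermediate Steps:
$a = 823373$
$- \frac{247563}{a} = - \frac{247563}{823373}$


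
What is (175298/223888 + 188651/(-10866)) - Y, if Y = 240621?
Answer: -146353790534747/608191752 ≈ -2.4064e+5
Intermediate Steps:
(175298/223888 + 188651/(-10866)) - Y = (175298/223888 + 188651/(-10866)) - 1*240621 = (175298*(1/223888) + 188651*(-1/10866)) - 240621 = (87649/111944 - 188651/10866) - 240621 = -10082976755/608191752 - 240621 = -146353790534747/608191752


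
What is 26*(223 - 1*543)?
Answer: -8320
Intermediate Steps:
26*(223 - 1*543) = 26*(223 - 543) = 26*(-320) = -8320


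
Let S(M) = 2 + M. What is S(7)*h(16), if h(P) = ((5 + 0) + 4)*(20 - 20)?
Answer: 0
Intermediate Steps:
h(P) = 0 (h(P) = (5 + 4)*0 = 9*0 = 0)
S(7)*h(16) = (2 + 7)*0 = 9*0 = 0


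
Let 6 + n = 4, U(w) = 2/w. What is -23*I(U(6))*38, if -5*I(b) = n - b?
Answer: -6118/15 ≈ -407.87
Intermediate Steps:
n = -2 (n = -6 + 4 = -2)
I(b) = ⅖ + b/5 (I(b) = -(-2 - b)/5 = ⅖ + b/5)
-23*I(U(6))*38 = -23*(⅖ + (2/6)/5)*38 = -23*(⅖ + (2*(⅙))/5)*38 = -23*(⅖ + (⅕)*(⅓))*38 = -23*(⅖ + 1/15)*38 = -23*7/15*38 = -161/15*38 = -6118/15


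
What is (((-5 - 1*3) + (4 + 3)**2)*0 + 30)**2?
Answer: 900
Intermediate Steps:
(((-5 - 1*3) + (4 + 3)**2)*0 + 30)**2 = (((-5 - 3) + 7**2)*0 + 30)**2 = ((-8 + 49)*0 + 30)**2 = (41*0 + 30)**2 = (0 + 30)**2 = 30**2 = 900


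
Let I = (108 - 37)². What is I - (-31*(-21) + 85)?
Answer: 4305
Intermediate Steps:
I = 5041 (I = 71² = 5041)
I - (-31*(-21) + 85) = 5041 - (-31*(-21) + 85) = 5041 - (651 + 85) = 5041 - 1*736 = 5041 - 736 = 4305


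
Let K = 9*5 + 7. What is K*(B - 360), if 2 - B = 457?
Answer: -42380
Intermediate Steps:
B = -455 (B = 2 - 1*457 = 2 - 457 = -455)
K = 52 (K = 45 + 7 = 52)
K*(B - 360) = 52*(-455 - 360) = 52*(-815) = -42380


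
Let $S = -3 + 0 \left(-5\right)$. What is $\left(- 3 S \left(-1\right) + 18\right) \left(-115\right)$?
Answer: $-1035$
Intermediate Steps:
$S = -3$ ($S = -3 + 0 = -3$)
$\left(- 3 S \left(-1\right) + 18\right) \left(-115\right) = \left(\left(-3\right) \left(-3\right) \left(-1\right) + 18\right) \left(-115\right) = \left(9 \left(-1\right) + 18\right) \left(-115\right) = \left(-9 + 18\right) \left(-115\right) = 9 \left(-115\right) = -1035$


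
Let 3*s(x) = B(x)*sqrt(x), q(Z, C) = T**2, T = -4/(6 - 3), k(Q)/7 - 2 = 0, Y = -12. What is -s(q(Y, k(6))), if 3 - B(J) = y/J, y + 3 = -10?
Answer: -55/12 ≈ -4.5833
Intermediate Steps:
y = -13 (y = -3 - 10 = -13)
k(Q) = 14 (k(Q) = 14 + 7*0 = 14 + 0 = 14)
T = -4/3 ≈ -1.3333
q(Z, C) = 16/9 (q(Z, C) = (-4/3)**2 = 16/9)
B(J) = 3 + 13/J (B(J) = 3 - (-13)/J = 3 + 13/J)
s(x) = sqrt(x)*(3 + 13/x)/3 (s(x) = ((3 + 13/x)*sqrt(x))/3 = (sqrt(x)*(3 + 13/x))/3 = sqrt(x)*(3 + 13/x)/3)
-s(q(Y, k(6))) = -(13/3 + 16/9)/sqrt(16/9) = -3*55/(4*9) = -1*55/12 = -55/12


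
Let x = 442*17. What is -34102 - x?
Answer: -41616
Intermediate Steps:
x = 7514
-34102 - x = -34102 - 1*7514 = -34102 - 7514 = -41616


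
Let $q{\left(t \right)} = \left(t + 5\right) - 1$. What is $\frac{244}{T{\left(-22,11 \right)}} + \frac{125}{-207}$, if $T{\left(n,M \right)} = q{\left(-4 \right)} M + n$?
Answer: $- \frac{26629}{2277} \approx -11.695$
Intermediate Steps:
$q{\left(t \right)} = 4 + t$ ($q{\left(t \right)} = \left(5 + t\right) - 1 = 4 + t$)
$T{\left(n,M \right)} = n$ ($T{\left(n,M \right)} = \left(4 - 4\right) M + n = 0 M + n = 0 + n = n$)
$\frac{244}{T{\left(-22,11 \right)}} + \frac{125}{-207} = \frac{244}{-22} + \frac{125}{-207} = 244 \left(- \frac{1}{22}\right) + 125 \left(- \frac{1}{207}\right) = - \frac{122}{11} - \frac{125}{207} = - \frac{26629}{2277}$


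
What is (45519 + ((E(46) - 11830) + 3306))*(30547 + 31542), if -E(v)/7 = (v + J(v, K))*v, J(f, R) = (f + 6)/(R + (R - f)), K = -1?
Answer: 8393873999/6 ≈ 1.3990e+9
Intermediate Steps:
J(f, R) = (6 + f)/(-f + 2*R)
E(v) = -7*v*(v + (6 + v)/(-2 - v)) (E(v) = -7*(v + (6 + v)/(-v + 2*(-1)))*v = -7*(v + (6 + v)/(-v - 2))*v = -7*(v + (6 + v)/(-2 - v))*v = -7*v*(v + (6 + v)/(-2 - v)))
(45519 + ((E(46) - 11830) + 3306))*(30547 + 31542) = (45519 + ((7*46*(6 - 1*46 - 1*46**2)/(2 + 46) - 11830) + 3306))*(30547 + 31542) = (45519 + ((7*46*(6 - 46 - 1*2116)/48 - 11830) + 3306))*62089 = (45519 + ((7*46*(1/48)*(6 - 46 - 2116) - 11830) + 3306))*62089 = (45519 + ((7*46*(1/48)*(-2156) - 11830) + 3306))*62089 = (45519 + ((-86779/6 - 11830) + 3306))*62089 = (45519 + (-157759/6 + 3306))*62089 = (45519 - 137923/6)*62089 = (135191/6)*62089 = 8393873999/6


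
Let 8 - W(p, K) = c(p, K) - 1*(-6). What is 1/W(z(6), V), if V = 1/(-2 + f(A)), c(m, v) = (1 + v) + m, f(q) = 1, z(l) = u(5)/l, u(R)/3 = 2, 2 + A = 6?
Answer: 1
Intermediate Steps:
A = 4 (A = -2 + 6 = 4)
u(R) = 6 (u(R) = 3*2 = 6)
z(l) = 6/l
c(m, v) = 1 + m + v
V = -1 (V = 1/(-2 + 1) = 1/(-1) = -1)
W(p, K) = 1 - K - p (W(p, K) = 8 - ((1 + p + K) - 1*(-6)) = 8 - ((1 + K + p) + 6) = 8 - (7 + K + p) = 8 + (-7 - K - p) = 1 - K - p)
1/W(z(6), V) = 1/(1 - 1*(-1) - 6/6) = 1/(1 + 1 - 6/6) = 1/(1 + 1 - 1*1) = 1/(1 + 1 - 1) = 1/1 = 1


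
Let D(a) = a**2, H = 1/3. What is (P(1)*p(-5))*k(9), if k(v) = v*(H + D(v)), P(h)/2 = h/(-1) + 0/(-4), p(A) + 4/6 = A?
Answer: 8296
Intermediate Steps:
H = 1/3 ≈ 0.33333
p(A) = -2/3 + A
P(h) = -2*h (P(h) = 2*(h/(-1) + 0/(-4)) = 2*(h*(-1) + 0*(-1/4)) = 2*(-h + 0) = 2*(-h) = -2*h)
k(v) = v*(1/3 + v**2)
(P(1)*p(-5))*k(9) = ((-2*1)*(-2/3 - 5))*(9**3 + (1/3)*9) = (-2*(-17/3))*(729 + 3) = (34/3)*732 = 8296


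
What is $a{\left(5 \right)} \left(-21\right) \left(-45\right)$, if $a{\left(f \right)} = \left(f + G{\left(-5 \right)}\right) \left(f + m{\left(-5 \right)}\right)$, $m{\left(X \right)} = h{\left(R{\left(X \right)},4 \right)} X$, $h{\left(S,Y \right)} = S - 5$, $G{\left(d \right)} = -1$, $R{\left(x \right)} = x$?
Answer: $207900$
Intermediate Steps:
$h{\left(S,Y \right)} = -5 + S$ ($h{\left(S,Y \right)} = S - 5 = -5 + S$)
$m{\left(X \right)} = X \left(-5 + X\right)$ ($m{\left(X \right)} = \left(-5 + X\right) X = X \left(-5 + X\right)$)
$a{\left(f \right)} = \left(-1 + f\right) \left(50 + f\right)$ ($a{\left(f \right)} = \left(f - 1\right) \left(f - 5 \left(-5 - 5\right)\right) = \left(-1 + f\right) \left(f - -50\right) = \left(-1 + f\right) \left(f + 50\right) = \left(-1 + f\right) \left(50 + f\right)$)
$a{\left(5 \right)} \left(-21\right) \left(-45\right) = \left(-50 + 5^{2} + 49 \cdot 5\right) \left(-21\right) \left(-45\right) = \left(-50 + 25 + 245\right) \left(-21\right) \left(-45\right) = 220 \left(-21\right) \left(-45\right) = \left(-4620\right) \left(-45\right) = 207900$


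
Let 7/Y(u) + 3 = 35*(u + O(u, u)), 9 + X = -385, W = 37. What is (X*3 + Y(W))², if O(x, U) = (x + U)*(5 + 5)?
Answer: 1033039831237969/739404864 ≈ 1.3971e+6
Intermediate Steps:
O(x, U) = 10*U + 10*x (O(x, U) = (U + x)*10 = 10*U + 10*x)
X = -394 (X = -9 - 385 = -394)
Y(u) = 7/(-3 + 735*u) (Y(u) = 7/(-3 + 35*(u + (10*u + 10*u))) = 7/(-3 + 35*(u + 20*u)) = 7/(-3 + 35*(21*u)) = 7/(-3 + 735*u))
(X*3 + Y(W))² = (-394*3 + 7/(3*(-1 + 245*37)))² = (-1182 + 7/(3*(-1 + 9065)))² = (-1182 + (7/3)/9064)² = (-1182 + (7/3)*(1/9064))² = (-1182 + 7/27192)² = (-32140937/27192)² = 1033039831237969/739404864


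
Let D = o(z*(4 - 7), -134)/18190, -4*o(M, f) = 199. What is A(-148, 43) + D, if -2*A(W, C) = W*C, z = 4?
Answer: 231522121/72760 ≈ 3182.0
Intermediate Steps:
o(M, f) = -199/4 (o(M, f) = -¼*199 = -199/4)
D = -199/72760 (D = -199/4/18190 = -199/4*1/18190 = -199/72760 ≈ -0.0027350)
A(W, C) = -C*W/2 (A(W, C) = -W*C/2 = -C*W/2)
A(-148, 43) + D = -½*43*(-148) - 199/72760 = 3182 - 199/72760 = 231522121/72760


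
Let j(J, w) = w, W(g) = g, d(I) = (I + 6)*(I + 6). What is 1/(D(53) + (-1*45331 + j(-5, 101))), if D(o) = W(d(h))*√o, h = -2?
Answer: -22615/1022869666 - 4*√53/511434833 ≈ -2.2166e-5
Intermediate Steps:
d(I) = (6 + I)² (d(I) = (6 + I)*(6 + I) = (6 + I)²)
D(o) = 16*√o (D(o) = (6 - 2)²*√o = 4²*√o = 16*√o)
1/(D(53) + (-1*45331 + j(-5, 101))) = 1/(16*√53 + (-1*45331 + 101)) = 1/(16*√53 + (-45331 + 101)) = 1/(16*√53 - 45230) = 1/(-45230 + 16*√53)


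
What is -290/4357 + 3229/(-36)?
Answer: -14079193/156852 ≈ -89.761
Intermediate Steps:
-290/4357 + 3229/(-36) = -290*1/4357 + 3229*(-1/36) = -290/4357 - 3229/36 = -14079193/156852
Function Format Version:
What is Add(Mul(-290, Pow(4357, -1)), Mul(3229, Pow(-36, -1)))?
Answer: Rational(-14079193, 156852) ≈ -89.761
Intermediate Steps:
Add(Mul(-290, Pow(4357, -1)), Mul(3229, Pow(-36, -1))) = Add(Mul(-290, Rational(1, 4357)), Mul(3229, Rational(-1, 36))) = Add(Rational(-290, 4357), Rational(-3229, 36)) = Rational(-14079193, 156852)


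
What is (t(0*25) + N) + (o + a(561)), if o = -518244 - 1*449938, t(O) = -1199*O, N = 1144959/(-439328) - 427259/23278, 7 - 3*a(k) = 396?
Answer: -14854237781547851/15340015776 ≈ -9.6833e+5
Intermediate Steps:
a(k) = -389/3 (a(k) = 7/3 - 1/3*396 = 7/3 - 132 = -389/3)
N = -107179598777/5113338592 (N = 1144959*(-1/439328) - 427259*1/23278 = -1144959/439328 - 427259/23278 = -107179598777/5113338592 ≈ -20.961)
t(O) = -1199*O
o = -968182 (o = -518244 - 449938 = -968182)
(t(0*25) + N) + (o + a(561)) = (-0*25 - 107179598777/5113338592) + (-968182 - 389/3) = (-1199*0 - 107179598777/5113338592) - 2904935/3 = (0 - 107179598777/5113338592) - 2904935/3 = -107179598777/5113338592 - 2904935/3 = -14854237781547851/15340015776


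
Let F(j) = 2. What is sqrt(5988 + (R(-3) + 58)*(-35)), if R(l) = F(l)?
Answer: 36*sqrt(3) ≈ 62.354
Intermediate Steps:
R(l) = 2
sqrt(5988 + (R(-3) + 58)*(-35)) = sqrt(5988 + (2 + 58)*(-35)) = sqrt(5988 + 60*(-35)) = sqrt(5988 - 2100) = sqrt(3888) = 36*sqrt(3)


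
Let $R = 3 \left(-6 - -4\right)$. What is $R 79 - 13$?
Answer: $-487$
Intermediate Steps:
$R = -6$ ($R = 3 \left(-6 + 4\right) = 3 \left(-2\right) = -6$)
$R 79 - 13 = \left(-6\right) 79 - 13 = -474 - 13 = -487$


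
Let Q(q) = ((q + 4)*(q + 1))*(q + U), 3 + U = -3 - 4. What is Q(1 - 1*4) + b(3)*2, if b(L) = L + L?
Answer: 38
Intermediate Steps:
U = -10 (U = -3 + (-3 - 4) = -3 - 7 = -10)
b(L) = 2*L
Q(q) = (1 + q)*(-10 + q)*(4 + q) (Q(q) = ((q + 4)*(q + 1))*(q - 10) = ((4 + q)*(1 + q))*(-10 + q) = ((1 + q)*(4 + q))*(-10 + q) = (1 + q)*(-10 + q)*(4 + q))
Q(1 - 1*4) + b(3)*2 = (-40 + (1 - 1*4)**3 - 46*(1 - 1*4) - 5*(1 - 1*4)**2) + (2*3)*2 = (-40 + (1 - 4)**3 - 46*(1 - 4) - 5*(1 - 4)**2) + 6*2 = (-40 + (-3)**3 - 46*(-3) - 5*(-3)**2) + 12 = (-40 - 27 + 138 - 5*9) + 12 = (-40 - 27 + 138 - 45) + 12 = 26 + 12 = 38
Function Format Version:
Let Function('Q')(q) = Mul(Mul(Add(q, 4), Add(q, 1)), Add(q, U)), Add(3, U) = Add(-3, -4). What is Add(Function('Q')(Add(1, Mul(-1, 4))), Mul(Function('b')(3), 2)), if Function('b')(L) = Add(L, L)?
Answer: 38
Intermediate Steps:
U = -10 (U = Add(-3, Add(-3, -4)) = Add(-3, -7) = -10)
Function('b')(L) = Mul(2, L)
Function('Q')(q) = Mul(Add(1, q), Add(-10, q), Add(4, q)) (Function('Q')(q) = Mul(Mul(Add(q, 4), Add(q, 1)), Add(q, -10)) = Mul(Mul(Add(4, q), Add(1, q)), Add(-10, q)) = Mul(Mul(Add(1, q), Add(4, q)), Add(-10, q)) = Mul(Add(1, q), Add(-10, q), Add(4, q)))
Add(Function('Q')(Add(1, Mul(-1, 4))), Mul(Function('b')(3), 2)) = Add(Add(-40, Pow(Add(1, Mul(-1, 4)), 3), Mul(-46, Add(1, Mul(-1, 4))), Mul(-5, Pow(Add(1, Mul(-1, 4)), 2))), Mul(Mul(2, 3), 2)) = Add(Add(-40, Pow(Add(1, -4), 3), Mul(-46, Add(1, -4)), Mul(-5, Pow(Add(1, -4), 2))), Mul(6, 2)) = Add(Add(-40, Pow(-3, 3), Mul(-46, -3), Mul(-5, Pow(-3, 2))), 12) = Add(Add(-40, -27, 138, Mul(-5, 9)), 12) = Add(Add(-40, -27, 138, -45), 12) = Add(26, 12) = 38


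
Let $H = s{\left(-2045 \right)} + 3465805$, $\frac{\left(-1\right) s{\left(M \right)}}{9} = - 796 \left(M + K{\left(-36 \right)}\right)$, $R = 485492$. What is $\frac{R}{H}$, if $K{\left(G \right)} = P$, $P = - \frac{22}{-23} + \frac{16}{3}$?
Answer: $- \frac{11166316}{256208833} \approx -0.043583$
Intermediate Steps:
$P = \frac{434}{69}$ ($P = \left(-22\right) \left(- \frac{1}{23}\right) + 16 \cdot \frac{1}{3} = \frac{22}{23} + \frac{16}{3} = \frac{434}{69} \approx 6.2899$)
$K{\left(G \right)} = \frac{434}{69}$
$s{\left(M \right)} = \frac{1036392}{23} + 7164 M$ ($s{\left(M \right)} = - 9 \left(- 796 \left(M + \frac{434}{69}\right)\right) = - 9 \left(- 796 \left(\frac{434}{69} + M\right)\right) = - 9 \left(- \frac{345464}{69} - 796 M\right) = \frac{1036392}{23} + 7164 M$)
$H = - \frac{256208833}{23}$ ($H = \left(\frac{1036392}{23} + 7164 \left(-2045\right)\right) + 3465805 = \left(\frac{1036392}{23} - 14650380\right) + 3465805 = - \frac{335922348}{23} + 3465805 = - \frac{256208833}{23} \approx -1.114 \cdot 10^{7}$)
$\frac{R}{H} = \frac{485492}{- \frac{256208833}{23}} = 485492 \left(- \frac{23}{256208833}\right) = - \frac{11166316}{256208833}$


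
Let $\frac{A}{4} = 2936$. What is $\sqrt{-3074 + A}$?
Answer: $17 \sqrt{30} \approx 93.113$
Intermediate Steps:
$A = 11744$ ($A = 4 \cdot 2936 = 11744$)
$\sqrt{-3074 + A} = \sqrt{-3074 + 11744} = \sqrt{8670} = 17 \sqrt{30}$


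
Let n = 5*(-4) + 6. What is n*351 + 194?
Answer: -4720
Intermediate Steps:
n = -14 (n = -20 + 6 = -14)
n*351 + 194 = -14*351 + 194 = -4914 + 194 = -4720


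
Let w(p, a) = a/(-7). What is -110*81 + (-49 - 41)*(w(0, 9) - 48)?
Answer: -31320/7 ≈ -4474.3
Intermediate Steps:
w(p, a) = -a/7 (w(p, a) = a*(-⅐) = -a/7)
-110*81 + (-49 - 41)*(w(0, 9) - 48) = -110*81 + (-49 - 41)*(-⅐*9 - 48) = -8910 - 90*(-9/7 - 48) = -8910 - 90*(-345/7) = -8910 + 31050/7 = -31320/7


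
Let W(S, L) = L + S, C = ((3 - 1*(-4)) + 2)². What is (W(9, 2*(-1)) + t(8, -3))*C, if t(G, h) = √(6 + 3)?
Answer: 810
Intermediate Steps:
t(G, h) = 3 (t(G, h) = √9 = 3)
C = 81 (C = ((3 + 4) + 2)² = (7 + 2)² = 9² = 81)
(W(9, 2*(-1)) + t(8, -3))*C = ((2*(-1) + 9) + 3)*81 = ((-2 + 9) + 3)*81 = (7 + 3)*81 = 10*81 = 810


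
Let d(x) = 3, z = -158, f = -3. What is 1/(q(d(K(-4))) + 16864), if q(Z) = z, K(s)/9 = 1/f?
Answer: 1/16706 ≈ 5.9859e-5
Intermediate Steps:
K(s) = -3 (K(s) = 9/(-3) = 9*(-⅓) = -3)
q(Z) = -158
1/(q(d(K(-4))) + 16864) = 1/(-158 + 16864) = 1/16706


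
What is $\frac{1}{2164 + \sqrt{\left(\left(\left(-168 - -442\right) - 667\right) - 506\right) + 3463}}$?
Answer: $\frac{541}{1170083} - \frac{\sqrt{641}}{2340166} \approx 0.00045154$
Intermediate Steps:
$\frac{1}{2164 + \sqrt{\left(\left(\left(-168 - -442\right) - 667\right) - 506\right) + 3463}} = \frac{1}{2164 + \sqrt{\left(\left(\left(-168 + 442\right) - 667\right) - 506\right) + 3463}} = \frac{1}{2164 + \sqrt{\left(\left(274 - 667\right) - 506\right) + 3463}} = \frac{1}{2164 + \sqrt{\left(-393 - 506\right) + 3463}} = \frac{1}{2164 + \sqrt{-899 + 3463}} = \frac{1}{2164 + \sqrt{2564}} = \frac{1}{2164 + 2 \sqrt{641}}$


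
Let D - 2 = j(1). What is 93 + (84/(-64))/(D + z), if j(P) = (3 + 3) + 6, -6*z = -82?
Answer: 123441/1328 ≈ 92.953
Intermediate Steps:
z = 41/3 (z = -1/6*(-82) = 41/3 ≈ 13.667)
j(P) = 12 (j(P) = 6 + 6 = 12)
D = 14 (D = 2 + 12 = 14)
93 + (84/(-64))/(D + z) = 93 + (84/(-64))/(14 + 41/3) = 93 + (84*(-1/64))/(83/3) = 93 + (3/83)*(-21/16) = 93 - 63/1328 = 123441/1328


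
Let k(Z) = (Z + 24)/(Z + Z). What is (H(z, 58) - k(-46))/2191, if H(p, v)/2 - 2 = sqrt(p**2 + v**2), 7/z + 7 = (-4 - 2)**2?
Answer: 173/100786 + 2*sqrt(2829173)/63539 ≈ 0.054661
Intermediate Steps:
z = 7/29 (z = 7/(-7 + (-4 - 2)**2) = 7/(-7 + (-6)**2) = 7/(-7 + 36) = 7/29 ≈ 0.24138)
H(p, v) = 4 + 2*sqrt(p**2 + v**2)
k(Z) = (24 + Z)/(2*Z) (k(Z) = (24 + Z)/((2*Z)) = (24 + Z)*(1/(2*Z)) = (24 + Z)/(2*Z))
(H(z, 58) - k(-46))/2191 = ((4 + 2*sqrt((7/29)**2 + 58**2)) - (24 - 46)/(2*(-46)))/2191 = ((4 + 2*sqrt(49/841 + 3364)) - (-1)*(-22)/(2*46))*(1/2191) = ((4 + 2*sqrt(2829173/841)) - 1*11/46)*(1/2191) = ((4 + 2*(sqrt(2829173)/29)) - 11/46)*(1/2191) = ((4 + 2*sqrt(2829173)/29) - 11/46)*(1/2191) = (173/46 + 2*sqrt(2829173)/29)*(1/2191) = 173/100786 + 2*sqrt(2829173)/63539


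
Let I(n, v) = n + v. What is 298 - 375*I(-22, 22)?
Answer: 298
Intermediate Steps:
298 - 375*I(-22, 22) = 298 - 375*(-22 + 22) = 298 - 375*0 = 298 + 0 = 298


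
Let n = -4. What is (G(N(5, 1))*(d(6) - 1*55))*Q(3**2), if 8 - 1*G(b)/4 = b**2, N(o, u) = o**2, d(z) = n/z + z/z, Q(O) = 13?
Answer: 5261776/3 ≈ 1.7539e+6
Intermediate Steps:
d(z) = 1 - 4/z (d(z) = -4/z + z/z = -4/z + 1 = 1 - 4/z)
G(b) = 32 - 4*b**2
(G(N(5, 1))*(d(6) - 1*55))*Q(3**2) = ((32 - 4*(5**2)**2)*((-4 + 6)/6 - 1*55))*13 = ((32 - 4*25**2)*((1/6)*2 - 55))*13 = ((32 - 4*625)*(1/3 - 55))*13 = ((32 - 2500)*(-164/3))*13 = -2468*(-164/3)*13 = (404752/3)*13 = 5261776/3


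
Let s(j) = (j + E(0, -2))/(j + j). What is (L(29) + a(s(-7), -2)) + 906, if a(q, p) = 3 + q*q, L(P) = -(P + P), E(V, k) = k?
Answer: 166877/196 ≈ 851.41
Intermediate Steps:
s(j) = (-2 + j)/(2*j) (s(j) = (j - 2)/(j + j) = (-2 + j)/((2*j)) = (-2 + j)*(1/(2*j)) = (-2 + j)/(2*j))
L(P) = -2*P
a(q, p) = 3 + q²
(L(29) + a(s(-7), -2)) + 906 = (-2*29 + (3 + ((½)*(-2 - 7)/(-7))²)) + 906 = (-58 + (3 + ((½)*(-⅐)*(-9))²)) + 906 = (-58 + (3 + (9/14)²)) + 906 = (-58 + (3 + 81/196)) + 906 = (-58 + 669/196) + 906 = -10699/196 + 906 = 166877/196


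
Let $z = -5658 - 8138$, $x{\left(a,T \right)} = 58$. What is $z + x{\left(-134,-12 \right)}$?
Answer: $-13738$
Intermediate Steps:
$z = -13796$ ($z = -5658 - 8138 = -13796$)
$z + x{\left(-134,-12 \right)} = -13796 + 58 = -13738$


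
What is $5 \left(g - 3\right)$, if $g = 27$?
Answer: $120$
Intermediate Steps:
$5 \left(g - 3\right) = 5 \left(27 - 3\right) = 5 \cdot 24 = 120$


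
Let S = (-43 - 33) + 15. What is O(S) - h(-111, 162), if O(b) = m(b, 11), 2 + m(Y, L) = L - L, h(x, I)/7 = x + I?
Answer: -359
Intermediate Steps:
S = -61 (S = -76 + 15 = -61)
h(x, I) = 7*I + 7*x (h(x, I) = 7*(x + I) = 7*(I + x) = 7*I + 7*x)
m(Y, L) = -2 (m(Y, L) = -2 + (L - L) = -2 + 0 = -2)
O(b) = -2
O(S) - h(-111, 162) = -2 - (7*162 + 7*(-111)) = -2 - (1134 - 777) = -2 - 1*357 = -2 - 357 = -359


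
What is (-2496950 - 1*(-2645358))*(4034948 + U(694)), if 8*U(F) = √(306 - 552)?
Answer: 598818562784 + 18551*I*√246 ≈ 5.9882e+11 + 2.9096e+5*I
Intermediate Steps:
U(F) = I*√246/8 (U(F) = √(306 - 552)/8 = √(-246)/8 = (I*√246)/8 = I*√246/8)
(-2496950 - 1*(-2645358))*(4034948 + U(694)) = (-2496950 - 1*(-2645358))*(4034948 + I*√246/8) = (-2496950 + 2645358)*(4034948 + I*√246/8) = 148408*(4034948 + I*√246/8) = 598818562784 + 18551*I*√246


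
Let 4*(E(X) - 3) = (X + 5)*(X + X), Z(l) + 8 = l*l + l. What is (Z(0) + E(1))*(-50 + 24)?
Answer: 52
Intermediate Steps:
Z(l) = -8 + l + l**2 (Z(l) = -8 + (l*l + l) = -8 + (l**2 + l) = -8 + (l + l**2) = -8 + l + l**2)
E(X) = 3 + X*(5 + X)/2 (E(X) = 3 + ((X + 5)*(X + X))/4 = 3 + ((5 + X)*(2*X))/4 = 3 + (2*X*(5 + X))/4 = 3 + X*(5 + X)/2)
(Z(0) + E(1))*(-50 + 24) = ((-8 + 0 + 0**2) + (3 + (1/2)*1**2 + (5/2)*1))*(-50 + 24) = ((-8 + 0 + 0) + (3 + (1/2)*1 + 5/2))*(-26) = (-8 + (3 + 1/2 + 5/2))*(-26) = (-8 + 6)*(-26) = -2*(-26) = 52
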